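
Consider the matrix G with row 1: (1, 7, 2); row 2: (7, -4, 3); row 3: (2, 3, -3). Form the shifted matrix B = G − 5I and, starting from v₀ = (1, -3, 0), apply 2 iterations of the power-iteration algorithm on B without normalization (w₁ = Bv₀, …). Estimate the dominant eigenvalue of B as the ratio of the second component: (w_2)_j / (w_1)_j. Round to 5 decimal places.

μ ≈ -14.76471

B = G − 5I has rows (-4, 7, 2); (7, -9, 3); (2, 3, -8)
w1 = Bv₀ = ((-4)·1 + 7·(-3) + 2·0; 7·1 + (-9)·(-3) + 3·0; 2·1 + 3·(-3) + (-8)·0) = (-25, 34, -7)
w2 = Bw1 = ((-4)·(-25) + 7·34 + 2·(-7); 7·(-25) + (-9)·34 + 3·(-7); 2·(-25) + 3·34 + (-8)·(-7)) = (324, -502, 108)
Ratio: -502/34 = -14.76471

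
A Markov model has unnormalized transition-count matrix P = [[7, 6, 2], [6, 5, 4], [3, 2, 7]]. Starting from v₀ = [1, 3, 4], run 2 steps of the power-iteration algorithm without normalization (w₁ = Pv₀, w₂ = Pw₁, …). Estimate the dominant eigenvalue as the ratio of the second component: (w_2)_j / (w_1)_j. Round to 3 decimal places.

14.351

w1 = Pv₀ = (33, 37, 37)
w2 = Pw1 = (527, 531, 432)
Ratio at component: 531 / 37 = 14.351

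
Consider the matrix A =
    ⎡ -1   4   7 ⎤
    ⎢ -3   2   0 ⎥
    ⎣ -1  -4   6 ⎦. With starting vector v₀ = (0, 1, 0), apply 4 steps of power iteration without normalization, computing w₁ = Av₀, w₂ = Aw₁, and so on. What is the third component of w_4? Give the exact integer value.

w1 = Av₀ = ((-1)·0 + 4·1 + 7·0; (-3)·0 + 2·1 + 0·0; (-1)·0 + (-4)·1 + 6·0) = (4, 2, -4)
w2 = Aw1 = ((-1)·4 + 4·2 + 7·(-4); (-3)·4 + 2·2 + 0·(-4); (-1)·4 + (-4)·2 + 6·(-4)) = (-24, -8, -36)
w3 = Aw2 = (-260, 56, -160)
w4 = Aw3 = (-636, 892, -924)
The requested component of w4 is -924.

-924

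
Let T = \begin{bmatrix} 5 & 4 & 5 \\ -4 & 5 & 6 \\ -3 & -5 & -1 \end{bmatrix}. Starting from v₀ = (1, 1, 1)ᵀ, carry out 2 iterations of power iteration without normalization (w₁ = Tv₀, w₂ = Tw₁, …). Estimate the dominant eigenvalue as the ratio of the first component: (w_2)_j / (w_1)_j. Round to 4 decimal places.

w1 = Tv₀ = (14, 7, -9)
w2 = Tw1 = (53, -75, -68)
Ratio at component: 53 / 14 = 3.7857

3.7857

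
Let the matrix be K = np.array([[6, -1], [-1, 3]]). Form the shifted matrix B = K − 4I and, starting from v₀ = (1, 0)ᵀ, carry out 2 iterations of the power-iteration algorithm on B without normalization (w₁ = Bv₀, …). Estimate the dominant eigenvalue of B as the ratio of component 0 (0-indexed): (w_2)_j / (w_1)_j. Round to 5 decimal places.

2.50000

B = K − 4I has rows (2, -1); (-1, -1)
w1 = Bv₀ = (2·1 + (-1)·0; (-1)·1 + (-1)·0) = (2, -1)
w2 = Bw1 = (2·2 + (-1)·(-1); (-1)·2 + (-1)·(-1)) = (5, -1)
Ratio: 5/2 = 2.50000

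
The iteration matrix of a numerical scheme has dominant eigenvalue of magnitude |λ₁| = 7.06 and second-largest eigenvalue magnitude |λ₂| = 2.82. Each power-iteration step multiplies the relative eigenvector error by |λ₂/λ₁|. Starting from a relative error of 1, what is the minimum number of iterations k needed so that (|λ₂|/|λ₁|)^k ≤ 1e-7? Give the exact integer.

18

|λ₂/λ₁| = 2.82/7.06 = 0.39943
Need k ≥ ln(1e-7) / ln(0.39943) = -16.1181 / -0.9177 ≈ 17.563
Smallest integer k satisfying the bound: 18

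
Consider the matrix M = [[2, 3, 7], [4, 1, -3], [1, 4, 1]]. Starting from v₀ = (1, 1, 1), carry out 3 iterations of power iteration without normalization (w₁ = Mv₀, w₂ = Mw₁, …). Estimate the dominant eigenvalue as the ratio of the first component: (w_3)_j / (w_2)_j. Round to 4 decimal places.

λ ≈ 5.8611

w1 = Mv₀ = (12, 2, 6)
w2 = Mw1 = (72, 32, 26)
w3 = Mw2 = (422, 242, 226)
Ratio at component: 422 / 72 = 5.8611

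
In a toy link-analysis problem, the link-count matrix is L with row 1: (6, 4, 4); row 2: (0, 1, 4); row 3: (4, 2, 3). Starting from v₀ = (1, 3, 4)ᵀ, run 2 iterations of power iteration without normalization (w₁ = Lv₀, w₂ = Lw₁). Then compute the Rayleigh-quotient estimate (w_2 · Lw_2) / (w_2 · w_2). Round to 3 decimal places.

w1 = Lv₀ = (34, 19, 22)
w2 = Lw1 = (368, 107, 240)
Lw2 = (3596, 1067, 2406)
w2·Lw2 = 368·3596 + 107·1067 + 240·2406 = 2014937; w2·w2 = 368·368 + 107·107 + 240·240 = 204473
λ ≈ 2014937/204473 = 9.854

λ ≈ 9.854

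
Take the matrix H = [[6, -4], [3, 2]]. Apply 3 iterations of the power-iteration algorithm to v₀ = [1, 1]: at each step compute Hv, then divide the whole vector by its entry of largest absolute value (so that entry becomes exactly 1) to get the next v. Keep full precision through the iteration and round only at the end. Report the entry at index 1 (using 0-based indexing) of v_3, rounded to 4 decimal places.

-0.0714

Hv0 = (2.00000, 5.00000); divide by 5.00000 → v1 = (0.40000, 1.00000)
Hv1 = (-1.60000, 3.20000); divide by 3.20000 → v2 = (-0.50000, 1.00000)
Hv2 = (-7.00000, 0.50000); divide by -7.00000 → v3 = (1.00000, -0.07143)
Requested entry of v3: 8/-112 = -0.0714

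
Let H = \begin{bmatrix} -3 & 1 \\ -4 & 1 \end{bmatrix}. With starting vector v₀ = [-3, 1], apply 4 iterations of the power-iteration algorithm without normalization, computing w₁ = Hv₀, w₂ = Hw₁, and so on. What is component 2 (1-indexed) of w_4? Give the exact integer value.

-55

w1 = Hv₀ = ((-3)·(-3) + 1·1; (-4)·(-3) + 1·1) = (10, 13)
w2 = Hw1 = ((-3)·10 + 1·13; (-4)·10 + 1·13) = (-17, -27)
w3 = Hw2 = (24, 41)
w4 = Hw3 = (-31, -55)
The requested component of w4 is -55.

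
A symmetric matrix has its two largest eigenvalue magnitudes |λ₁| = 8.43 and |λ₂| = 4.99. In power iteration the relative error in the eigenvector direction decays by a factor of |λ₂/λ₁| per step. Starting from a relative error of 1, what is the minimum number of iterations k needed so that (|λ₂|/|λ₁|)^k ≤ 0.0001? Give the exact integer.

18

|λ₂/λ₁| = 4.99/8.43 = 0.59193
Need k ≥ ln(0.0001) / ln(0.59193) = -9.2103 / -0.5244 ≈ 17.565
Smallest integer k satisfying the bound: 18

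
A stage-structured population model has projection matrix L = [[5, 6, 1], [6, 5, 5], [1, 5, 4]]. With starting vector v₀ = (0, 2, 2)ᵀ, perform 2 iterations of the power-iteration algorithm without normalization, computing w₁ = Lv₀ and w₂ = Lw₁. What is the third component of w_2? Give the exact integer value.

w1 = Lv₀ = (14, 20, 18)
w2 = Lw1 = (208, 274, 186)
The requested component of w2 is 186.

186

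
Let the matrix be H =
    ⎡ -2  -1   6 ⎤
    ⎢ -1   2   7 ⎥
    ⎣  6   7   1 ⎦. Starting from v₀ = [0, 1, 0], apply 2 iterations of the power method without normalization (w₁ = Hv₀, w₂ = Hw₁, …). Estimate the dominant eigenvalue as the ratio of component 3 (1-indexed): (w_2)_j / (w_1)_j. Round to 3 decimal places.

λ ≈ 2.143

w1 = Hv₀ = (-1, 2, 7)
w2 = Hw1 = (42, 54, 15)
Ratio at component: 15 / 7 = 2.143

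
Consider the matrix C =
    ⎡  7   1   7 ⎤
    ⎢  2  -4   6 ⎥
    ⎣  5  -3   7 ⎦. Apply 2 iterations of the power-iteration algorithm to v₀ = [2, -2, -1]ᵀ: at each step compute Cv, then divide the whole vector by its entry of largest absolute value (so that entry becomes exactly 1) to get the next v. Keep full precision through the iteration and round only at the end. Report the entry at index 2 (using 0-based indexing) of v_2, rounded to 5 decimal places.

0.67308

Cv0 = (5.000000, 6.000000, 9.000000); divide by 9.000000 → v1 = (0.555556, 0.666667, 1.000000)
Cv1 = (11.555556, 4.444444, 7.777778); divide by 11.555556 → v2 = (1.000000, 0.384615, 0.673077)
Requested entry of v2: 70/104 = 0.67308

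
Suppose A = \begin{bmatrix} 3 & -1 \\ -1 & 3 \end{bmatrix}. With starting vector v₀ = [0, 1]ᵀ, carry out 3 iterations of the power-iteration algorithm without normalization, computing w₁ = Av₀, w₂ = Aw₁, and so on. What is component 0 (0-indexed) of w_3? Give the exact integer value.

w1 = Av₀ = (3·0 + (-1)·1; (-1)·0 + 3·1) = (-1, 3)
w2 = Aw1 = (3·(-1) + (-1)·3; (-1)·(-1) + 3·3) = (-6, 10)
w3 = Aw2 = (-28, 36)
The requested component of w3 is -28.

-28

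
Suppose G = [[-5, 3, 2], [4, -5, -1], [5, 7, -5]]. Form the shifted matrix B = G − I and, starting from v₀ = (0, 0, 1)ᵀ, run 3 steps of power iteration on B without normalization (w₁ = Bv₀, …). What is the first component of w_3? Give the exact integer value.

300

B = G − I has rows (-6, 3, 2); (4, -6, -1); (5, 7, -6)
w1 = Bv₀ = (2, -1, -6)
w2 = Bw1 = (-27, 20, 39)
w3 = Bw2 = (300, -267, -229)
Requested component of w3: 300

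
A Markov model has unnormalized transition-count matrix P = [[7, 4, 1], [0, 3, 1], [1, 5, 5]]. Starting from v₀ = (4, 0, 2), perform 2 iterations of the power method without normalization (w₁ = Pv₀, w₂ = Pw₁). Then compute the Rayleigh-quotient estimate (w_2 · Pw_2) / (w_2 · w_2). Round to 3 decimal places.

w1 = Pv₀ = (7·4 + 4·0 + 1·2; 0·4 + 3·0 + 1·2; 1·4 + 5·0 + 5·2) = (30, 2, 14)
w2 = Pw1 = (7·30 + 4·2 + 1·14; 0·30 + 3·2 + 1·14; 1·30 + 5·2 + 5·14) = (232, 20, 110)
Pw2 = (1814, 170, 882)
w2·Pw2 = 232·1814 + 20·170 + 110·882 = 521268; w2·w2 = 232·232 + 20·20 + 110·110 = 66324
λ ≈ 521268/66324 = 7.859

λ ≈ 7.859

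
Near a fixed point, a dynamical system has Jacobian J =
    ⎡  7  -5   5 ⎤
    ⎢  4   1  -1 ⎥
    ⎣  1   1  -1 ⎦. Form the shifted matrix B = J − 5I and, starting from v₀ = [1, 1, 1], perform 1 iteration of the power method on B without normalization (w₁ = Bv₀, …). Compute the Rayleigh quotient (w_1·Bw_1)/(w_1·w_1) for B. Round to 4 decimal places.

-6.5714

B = J − 5I has rows (2, -5, 5); (4, -4, -1); (1, 1, -6)
w1 = Bv₀ = (2·1 + (-5)·1 + 5·1; 4·1 + (-4)·1 + (-1)·1; 1·1 + 1·1 + (-6)·1) = (2, -1, -4)
Bw1 = (-11, 16, 25)
w1·Bw1 = -138; w1·w1 = 21; μ ≈ -138/21 = -6.5714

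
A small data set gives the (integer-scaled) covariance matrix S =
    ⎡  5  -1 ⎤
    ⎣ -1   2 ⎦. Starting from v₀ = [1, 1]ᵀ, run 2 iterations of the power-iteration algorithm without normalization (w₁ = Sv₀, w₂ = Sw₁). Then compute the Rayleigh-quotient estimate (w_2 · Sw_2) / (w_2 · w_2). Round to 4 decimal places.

w1 = Sv₀ = (5·1 + (-1)·1; (-1)·1 + 2·1) = (4, 1)
w2 = Sw1 = (5·4 + (-1)·1; (-1)·4 + 2·1) = (19, -2)
Sw2 = (97, -23)
w2·Sw2 = 19·97 + (-2)·(-23) = 1889; w2·w2 = 19·19 + (-2)·(-2) = 365
λ ≈ 1889/365 = 5.1753

λ ≈ 5.1753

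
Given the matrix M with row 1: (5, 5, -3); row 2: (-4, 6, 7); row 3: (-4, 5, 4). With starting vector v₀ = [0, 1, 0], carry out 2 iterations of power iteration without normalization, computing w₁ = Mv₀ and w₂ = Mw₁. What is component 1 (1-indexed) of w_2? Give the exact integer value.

40

w1 = Mv₀ = (5·0 + 5·1 + (-3)·0; (-4)·0 + 6·1 + 7·0; (-4)·0 + 5·1 + 4·0) = (5, 6, 5)
w2 = Mw1 = (5·5 + 5·6 + (-3)·5; (-4)·5 + 6·6 + 7·5; (-4)·5 + 5·6 + 4·5) = (40, 51, 30)
The requested component of w2 is 40.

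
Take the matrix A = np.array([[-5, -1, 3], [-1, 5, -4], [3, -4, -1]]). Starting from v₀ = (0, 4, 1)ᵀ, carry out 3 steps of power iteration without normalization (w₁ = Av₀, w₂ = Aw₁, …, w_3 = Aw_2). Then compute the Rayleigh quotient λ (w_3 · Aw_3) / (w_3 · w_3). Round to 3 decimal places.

6.684

w1 = Av₀ = ((-5)·0 + (-1)·4 + 3·1; (-1)·0 + 5·4 + (-4)·1; 3·0 + (-4)·4 + (-1)·1) = (-1, 16, -17)
w2 = Aw1 = ((-5)·(-1) + (-1)·16 + 3·(-17); (-1)·(-1) + 5·16 + (-4)·(-17); 3·(-1) + (-4)·16 + (-1)·(-17)) = (-62, 149, -50)
w3 = Aw2 = (11, 1007, -732)
Aw3 = (-3258, 7952, -3263)
w3·Aw3 = 11·(-3258) + 1007·7952 + (-732)·(-3263) = 10360342; w3·w3 = 11·11 + 1007·1007 + (-732)·(-732) = 1549994
λ ≈ 10360342/1549994 = 6.684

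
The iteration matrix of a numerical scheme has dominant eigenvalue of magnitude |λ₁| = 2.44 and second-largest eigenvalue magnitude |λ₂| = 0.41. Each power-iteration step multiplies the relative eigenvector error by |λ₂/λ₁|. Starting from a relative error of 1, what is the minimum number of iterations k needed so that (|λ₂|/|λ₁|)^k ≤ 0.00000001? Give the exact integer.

|λ₂/λ₁| = 0.41/2.44 = 0.16803
Need k ≥ ln(0.00000001) / ln(0.16803) = -18.4207 / -1.7836 ≈ 10.328
Smallest integer k satisfying the bound: 11

11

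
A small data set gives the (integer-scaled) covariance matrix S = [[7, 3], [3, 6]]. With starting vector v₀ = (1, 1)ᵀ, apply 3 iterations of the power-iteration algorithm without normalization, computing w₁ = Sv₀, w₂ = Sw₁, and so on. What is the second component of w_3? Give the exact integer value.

w1 = Sv₀ = (7·1 + 3·1; 3·1 + 6·1) = (10, 9)
w2 = Sw1 = (7·10 + 3·9; 3·10 + 6·9) = (97, 84)
w3 = Sw2 = (931, 795)
The requested component of w3 is 795.

795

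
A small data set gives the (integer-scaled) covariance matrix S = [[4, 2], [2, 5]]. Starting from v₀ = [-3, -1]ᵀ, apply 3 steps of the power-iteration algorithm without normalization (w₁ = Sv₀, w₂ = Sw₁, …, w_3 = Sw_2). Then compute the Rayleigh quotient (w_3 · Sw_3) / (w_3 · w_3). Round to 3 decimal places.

6.557

w1 = Sv₀ = (4·(-3) + 2·(-1); 2·(-3) + 5·(-1)) = (-14, -11)
w2 = Sw1 = (4·(-14) + 2·(-11); 2·(-14) + 5·(-11)) = (-78, -83)
w3 = Sw2 = (-478, -571)
Sw3 = (-3054, -3811)
w3·Sw3 = (-478)·(-3054) + (-571)·(-3811) = 3635893; w3·w3 = (-478)·(-478) + (-571)·(-571) = 554525
λ ≈ 3635893/554525 = 6.557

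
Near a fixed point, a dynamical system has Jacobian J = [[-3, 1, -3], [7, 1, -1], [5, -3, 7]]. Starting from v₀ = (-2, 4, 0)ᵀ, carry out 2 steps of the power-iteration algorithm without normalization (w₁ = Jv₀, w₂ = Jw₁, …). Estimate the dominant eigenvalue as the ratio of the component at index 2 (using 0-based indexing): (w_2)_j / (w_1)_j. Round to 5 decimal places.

λ ≈ 3.36364

w1 = Jv₀ = ((-3)·(-2) + 1·4 + (-3)·0; 7·(-2) + 1·4 + (-1)·0; 5·(-2) + (-3)·4 + 7·0) = (10, -10, -22)
w2 = Jw1 = ((-3)·10 + 1·(-10) + (-3)·(-22); 7·10 + 1·(-10) + (-1)·(-22); 5·10 + (-3)·(-10) + 7·(-22)) = (26, 82, -74)
Ratio at component: -74 / -22 = 3.36364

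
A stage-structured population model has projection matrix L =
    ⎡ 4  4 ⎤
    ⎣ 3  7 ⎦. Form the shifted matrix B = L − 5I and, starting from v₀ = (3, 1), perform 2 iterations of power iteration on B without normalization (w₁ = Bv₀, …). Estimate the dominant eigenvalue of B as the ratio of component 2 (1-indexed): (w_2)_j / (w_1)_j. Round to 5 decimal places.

2.27273

B = L − 5I has rows (-1, 4); (3, 2)
w1 = Bv₀ = ((-1)·3 + 4·1; 3·3 + 2·1) = (1, 11)
w2 = Bw1 = ((-1)·1 + 4·11; 3·1 + 2·11) = (43, 25)
Ratio: 25/11 = 2.27273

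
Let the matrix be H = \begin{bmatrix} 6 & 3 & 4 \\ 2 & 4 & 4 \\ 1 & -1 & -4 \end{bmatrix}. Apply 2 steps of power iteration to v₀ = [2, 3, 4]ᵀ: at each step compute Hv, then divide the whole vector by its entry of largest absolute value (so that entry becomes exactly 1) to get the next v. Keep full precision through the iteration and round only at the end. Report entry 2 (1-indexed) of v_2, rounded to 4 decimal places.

Hv0 = (37.00000, 32.00000, -17.00000); divide by 37.00000 → v1 = (1.00000, 0.86486, -0.45946)
Hv1 = (6.75676, 3.62162, 1.97297); divide by 6.75676 → v2 = (1.00000, 0.53600, 0.29200)
Requested entry of v2: 134/250 = 0.5360

0.5360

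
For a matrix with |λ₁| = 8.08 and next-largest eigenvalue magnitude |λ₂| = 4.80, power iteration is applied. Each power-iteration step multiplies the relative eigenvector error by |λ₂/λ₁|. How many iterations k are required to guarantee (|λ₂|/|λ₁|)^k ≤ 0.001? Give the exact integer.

|λ₂/λ₁| = 4.80/8.08 = 0.59406
Need k ≥ ln(0.001) / ln(0.59406) = -6.9078 / -0.5208 ≈ 13.264
Smallest integer k satisfying the bound: 14

14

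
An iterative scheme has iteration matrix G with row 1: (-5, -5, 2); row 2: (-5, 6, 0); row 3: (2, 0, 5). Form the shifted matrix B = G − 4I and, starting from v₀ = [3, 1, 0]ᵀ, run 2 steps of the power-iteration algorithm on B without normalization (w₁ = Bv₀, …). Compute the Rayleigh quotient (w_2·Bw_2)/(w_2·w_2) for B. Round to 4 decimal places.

B = G − 4I has rows (-9, -5, 2); (-5, 2, 0); (2, 0, 1)
w1 = Bv₀ = ((-9)·3 + (-5)·1 + 2·0; (-5)·3 + 2·1 + 0·0; 2·3 + 0·1 + 1·0) = (-32, -13, 6)
w2 = Bw1 = ((-9)·(-32) + (-5)·(-13) + 2·6; (-5)·(-32) + 2·(-13) + 0·6; 2·(-32) + 0·(-13) + 1·6) = (365, 134, -58)
Bw2 = (-4071, -1557, 672)
w2·Bw2 = -1733529; w2·w2 = 154545; μ ≈ -1733529/154545 = -11.2170

μ ≈ -11.2170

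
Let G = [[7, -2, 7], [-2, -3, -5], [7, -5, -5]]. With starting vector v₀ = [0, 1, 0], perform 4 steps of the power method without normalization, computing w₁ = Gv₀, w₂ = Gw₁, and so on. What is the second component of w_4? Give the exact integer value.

w1 = Gv₀ = (-2, -3, -5)
w2 = Gw1 = (-43, 38, 26)
w3 = Gw2 = (-195, -158, -621)
w4 = Gw3 = (-5396, 3969, 2530)
The requested component of w4 is 3969.

3969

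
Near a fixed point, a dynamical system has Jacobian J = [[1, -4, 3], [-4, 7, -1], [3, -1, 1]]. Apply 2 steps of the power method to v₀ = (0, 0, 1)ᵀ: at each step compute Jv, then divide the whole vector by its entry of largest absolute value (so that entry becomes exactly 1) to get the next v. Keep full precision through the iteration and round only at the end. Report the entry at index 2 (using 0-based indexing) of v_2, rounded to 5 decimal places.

-0.55000

Jv0 = (3.000000, -1.000000, 1.000000); divide by 3.000000 → v1 = (1.000000, -0.333333, 0.333333)
Jv1 = (3.333333, -6.666667, 3.666667); divide by -6.666667 → v2 = (-0.500000, 1.000000, -0.550000)
Requested entry of v2: 11/-20 = -0.55000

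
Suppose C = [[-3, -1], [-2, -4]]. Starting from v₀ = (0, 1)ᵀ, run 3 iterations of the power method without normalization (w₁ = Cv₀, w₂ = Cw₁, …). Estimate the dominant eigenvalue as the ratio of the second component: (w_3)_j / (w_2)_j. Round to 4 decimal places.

w1 = Cv₀ = ((-3)·0 + (-1)·1; (-2)·0 + (-4)·1) = (-1, -4)
w2 = Cw1 = ((-3)·(-1) + (-1)·(-4); (-2)·(-1) + (-4)·(-4)) = (7, 18)
w3 = Cw2 = (-39, -86)
Ratio at component: -86 / 18 = -4.7778

-4.7778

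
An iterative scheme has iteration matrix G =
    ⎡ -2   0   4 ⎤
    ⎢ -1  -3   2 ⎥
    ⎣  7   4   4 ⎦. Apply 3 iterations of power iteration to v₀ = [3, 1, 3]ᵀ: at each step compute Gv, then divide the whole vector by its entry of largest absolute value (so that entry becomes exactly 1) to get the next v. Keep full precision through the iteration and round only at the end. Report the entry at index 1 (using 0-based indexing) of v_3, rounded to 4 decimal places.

Gv0 = (6.00000, 0.00000, 37.00000); divide by 37.00000 → v1 = (0.16216, 0.00000, 1.00000)
Gv1 = (3.67568, 1.83784, 5.13514); divide by 5.13514 → v2 = (0.71579, 0.35789, 1.00000)
Gv2 = (2.56842, 0.21053, 10.44211); divide by 10.44211 → v3 = (0.24597, 0.02016, 1.00000)
Requested entry of v3: 40/1984 = 0.0202

0.0202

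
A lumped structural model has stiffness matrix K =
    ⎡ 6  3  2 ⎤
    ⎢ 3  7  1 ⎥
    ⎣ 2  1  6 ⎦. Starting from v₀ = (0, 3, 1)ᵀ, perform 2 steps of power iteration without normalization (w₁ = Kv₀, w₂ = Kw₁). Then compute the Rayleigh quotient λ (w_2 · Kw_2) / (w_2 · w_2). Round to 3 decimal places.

w1 = Kv₀ = (11, 22, 9)
w2 = Kw1 = (150, 196, 98)
Kw2 = (1684, 1920, 1084)
w2·Kw2 = 150·1684 + 196·1920 + 98·1084 = 735152; w2·w2 = 150·150 + 196·196 + 98·98 = 70520
λ ≈ 735152/70520 = 10.425

λ ≈ 10.425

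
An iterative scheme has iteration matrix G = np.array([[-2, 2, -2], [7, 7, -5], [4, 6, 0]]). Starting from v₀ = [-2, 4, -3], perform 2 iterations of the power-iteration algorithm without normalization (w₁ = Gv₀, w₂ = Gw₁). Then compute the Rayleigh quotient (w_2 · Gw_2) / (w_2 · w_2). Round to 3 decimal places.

w1 = Gv₀ = ((-2)·(-2) + 2·4 + (-2)·(-3); 7·(-2) + 7·4 + (-5)·(-3); 4·(-2) + 6·4 + 0·(-3)) = (18, 29, 16)
w2 = Gw1 = ((-2)·18 + 2·29 + (-2)·16; 7·18 + 7·29 + (-5)·16; 4·18 + 6·29 + 0·16) = (-10, 249, 246)
Gw2 = (26, 443, 1454)
w2·Gw2 = (-10)·26 + 249·443 + 246·1454 = 467731; w2·w2 = (-10)·(-10) + 249·249 + 246·246 = 122617
λ ≈ 467731/122617 = 3.815

3.815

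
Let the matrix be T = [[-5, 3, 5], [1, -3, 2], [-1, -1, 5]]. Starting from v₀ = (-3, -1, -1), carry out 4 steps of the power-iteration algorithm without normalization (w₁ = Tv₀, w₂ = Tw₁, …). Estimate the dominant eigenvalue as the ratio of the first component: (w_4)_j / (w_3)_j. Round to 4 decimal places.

λ ≈ -6.7465

w1 = Tv₀ = ((-5)·(-3) + 3·(-1) + 5·(-1); 1·(-3) + (-3)·(-1) + 2·(-1); (-1)·(-3) + (-1)·(-1) + 5·(-1)) = (7, -2, -1)
w2 = Tw1 = ((-5)·7 + 3·(-2) + 5·(-1); 1·7 + (-3)·(-2) + 2·(-1); (-1)·7 + (-1)·(-2) + 5·(-1)) = (-46, 11, -10)
w3 = Tw2 = (213, -99, -15)
w4 = Tw3 = (-1437, 480, -189)
Ratio at component: -1437 / 213 = -6.7465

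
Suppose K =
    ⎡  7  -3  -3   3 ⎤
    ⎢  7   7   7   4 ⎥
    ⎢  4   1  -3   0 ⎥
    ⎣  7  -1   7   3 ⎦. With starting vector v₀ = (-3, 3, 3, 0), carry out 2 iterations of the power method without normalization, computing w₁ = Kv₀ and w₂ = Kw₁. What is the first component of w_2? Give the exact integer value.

-291

w1 = Kv₀ = (-39, 21, -18, -3)
w2 = Kw1 = (-291, -264, -81, -429)
The requested component of w2 is -291.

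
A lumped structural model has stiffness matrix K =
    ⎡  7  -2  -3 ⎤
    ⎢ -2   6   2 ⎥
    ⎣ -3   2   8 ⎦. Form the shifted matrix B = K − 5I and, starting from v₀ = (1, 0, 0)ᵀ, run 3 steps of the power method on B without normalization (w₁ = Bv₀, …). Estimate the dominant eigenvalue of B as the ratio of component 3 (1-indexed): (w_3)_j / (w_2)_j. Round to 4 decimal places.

μ ≈ 6.9474

B = K − 5I has rows (2, -2, -3); (-2, 1, 2); (-3, 2, 3)
w1 = Bv₀ = (2, -2, -3)
w2 = Bw1 = (17, -12, -19)
w3 = Bw2 = (115, -84, -132)
Ratio: -132/-19 = 6.9474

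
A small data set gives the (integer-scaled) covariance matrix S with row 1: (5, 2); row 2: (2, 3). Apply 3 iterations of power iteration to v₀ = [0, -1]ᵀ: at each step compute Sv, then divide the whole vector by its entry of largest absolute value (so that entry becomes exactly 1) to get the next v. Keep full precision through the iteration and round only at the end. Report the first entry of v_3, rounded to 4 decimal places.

1.0000

Sv0 = (-2.00000, -3.00000); divide by -3.00000 → v1 = (0.66667, 1.00000)
Sv1 = (5.33333, 4.33333); divide by 5.33333 → v2 = (1.00000, 0.81250)
Sv2 = (6.62500, 4.43750); divide by 6.62500 → v3 = (1.00000, 0.66981)
Requested entry of v3: -106/-106 = 1.0000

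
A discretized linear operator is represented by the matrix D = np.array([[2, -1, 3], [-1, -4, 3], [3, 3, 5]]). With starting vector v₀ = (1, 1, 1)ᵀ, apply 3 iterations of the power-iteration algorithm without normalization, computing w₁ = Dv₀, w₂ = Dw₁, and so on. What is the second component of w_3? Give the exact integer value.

-8

w1 = Dv₀ = (2·1 + (-1)·1 + 3·1; (-1)·1 + (-4)·1 + 3·1; 3·1 + 3·1 + 5·1) = (4, -2, 11)
w2 = Dw1 = (2·4 + (-1)·(-2) + 3·11; (-1)·4 + (-4)·(-2) + 3·11; 3·4 + 3·(-2) + 5·11) = (43, 37, 61)
w3 = Dw2 = (232, -8, 545)
The requested component of w3 is -8.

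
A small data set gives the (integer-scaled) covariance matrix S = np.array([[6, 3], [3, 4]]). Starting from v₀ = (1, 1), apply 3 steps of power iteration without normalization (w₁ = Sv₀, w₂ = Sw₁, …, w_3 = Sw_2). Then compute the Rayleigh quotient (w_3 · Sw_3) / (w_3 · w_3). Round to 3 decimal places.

w1 = Sv₀ = (6·1 + 3·1; 3·1 + 4·1) = (9, 7)
w2 = Sw1 = (6·9 + 3·7; 3·9 + 4·7) = (75, 55)
w3 = Sw2 = (615, 445)
Sw3 = (5025, 3625)
w3·Sw3 = 615·5025 + 445·3625 = 4703500; w3·w3 = 615·615 + 445·445 = 576250
λ ≈ 4703500/576250 = 8.162

λ ≈ 8.162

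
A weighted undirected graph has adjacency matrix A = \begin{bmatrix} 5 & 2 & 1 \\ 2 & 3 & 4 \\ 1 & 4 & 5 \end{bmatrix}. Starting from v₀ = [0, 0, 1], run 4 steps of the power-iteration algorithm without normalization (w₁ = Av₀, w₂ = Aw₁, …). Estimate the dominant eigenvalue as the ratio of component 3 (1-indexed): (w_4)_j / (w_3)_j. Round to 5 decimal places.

w1 = Av₀ = (1, 4, 5)
w2 = Aw1 = (18, 34, 42)
w3 = Aw2 = (200, 306, 364)
w4 = Aw3 = (1976, 2774, 3244)
Ratio at component: 3244 / 364 = 8.91209

8.91209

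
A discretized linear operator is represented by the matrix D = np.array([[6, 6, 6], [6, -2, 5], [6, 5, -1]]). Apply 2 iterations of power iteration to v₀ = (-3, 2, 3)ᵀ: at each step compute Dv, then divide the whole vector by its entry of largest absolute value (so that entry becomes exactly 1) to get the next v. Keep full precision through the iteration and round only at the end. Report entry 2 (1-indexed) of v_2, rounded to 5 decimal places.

Dv0 = (12.000000, -7.000000, -11.000000); divide by 12.000000 → v1 = (1.000000, -0.583333, -0.916667)
Dv1 = (-3.000000, 2.583333, 4.000000); divide by 4.000000 → v2 = (-0.750000, 0.645833, 1.000000)
Requested entry of v2: 31/48 = 0.64583

0.64583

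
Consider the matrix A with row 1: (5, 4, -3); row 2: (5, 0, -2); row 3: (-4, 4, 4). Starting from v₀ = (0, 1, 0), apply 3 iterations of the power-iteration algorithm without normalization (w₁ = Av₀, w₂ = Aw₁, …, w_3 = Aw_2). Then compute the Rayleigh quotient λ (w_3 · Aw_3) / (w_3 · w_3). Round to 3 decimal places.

w1 = Av₀ = (5·0 + 4·1 + (-3)·0; 5·0 + 0·1 + (-2)·0; (-4)·0 + 4·1 + 4·0) = (4, 0, 4)
w2 = Aw1 = (5·4 + 4·0 + (-3)·4; 5·4 + 0·0 + (-2)·4; (-4)·4 + 4·0 + 4·4) = (8, 12, 0)
w3 = Aw2 = (88, 40, 16)
Aw3 = (552, 408, -128)
w3·Aw3 = 88·552 + 40·408 + 16·(-128) = 62848; w3·w3 = 88·88 + 40·40 + 16·16 = 9600
λ ≈ 62848/9600 = 6.547

6.547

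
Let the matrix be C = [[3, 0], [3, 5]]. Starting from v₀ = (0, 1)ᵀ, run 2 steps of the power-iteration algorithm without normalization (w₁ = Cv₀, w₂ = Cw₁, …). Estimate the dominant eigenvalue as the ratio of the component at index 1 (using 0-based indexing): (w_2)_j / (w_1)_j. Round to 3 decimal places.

w1 = Cv₀ = (3·0 + 0·1; 3·0 + 5·1) = (0, 5)
w2 = Cw1 = (3·0 + 0·5; 3·0 + 5·5) = (0, 25)
Ratio at component: 25 / 5 = 5.000

5.000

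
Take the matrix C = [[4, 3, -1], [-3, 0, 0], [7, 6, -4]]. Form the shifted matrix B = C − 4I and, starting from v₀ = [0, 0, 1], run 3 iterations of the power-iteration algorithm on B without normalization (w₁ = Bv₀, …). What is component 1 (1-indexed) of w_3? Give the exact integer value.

B = C − 4I has rows (0, 3, -1); (-3, -4, 0); (7, 6, -8)
w1 = Bv₀ = (0·0 + 3·0 + (-1)·1; (-3)·0 + (-4)·0 + 0·1; 7·0 + 6·0 + (-8)·1) = (-1, 0, -8)
w2 = Bw1 = (0·(-1) + 3·0 + (-1)·(-8); (-3)·(-1) + (-4)·0 + 0·(-8); 7·(-1) + 6·0 + (-8)·(-8)) = (8, 3, 57)
w3 = Bw2 = (-48, -36, -382)
Requested component of w3: -48

-48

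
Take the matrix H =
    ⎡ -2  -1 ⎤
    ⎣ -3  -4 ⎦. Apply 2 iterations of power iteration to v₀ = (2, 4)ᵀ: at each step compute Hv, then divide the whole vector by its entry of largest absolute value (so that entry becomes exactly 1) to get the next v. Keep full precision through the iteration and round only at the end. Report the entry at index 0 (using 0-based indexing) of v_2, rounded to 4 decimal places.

0.3393

Hv0 = (-8.00000, -22.00000); divide by -22.00000 → v1 = (0.36364, 1.00000)
Hv1 = (-1.72727, -5.09091); divide by -5.09091 → v2 = (0.33929, 1.00000)
Requested entry of v2: 38/112 = 0.3393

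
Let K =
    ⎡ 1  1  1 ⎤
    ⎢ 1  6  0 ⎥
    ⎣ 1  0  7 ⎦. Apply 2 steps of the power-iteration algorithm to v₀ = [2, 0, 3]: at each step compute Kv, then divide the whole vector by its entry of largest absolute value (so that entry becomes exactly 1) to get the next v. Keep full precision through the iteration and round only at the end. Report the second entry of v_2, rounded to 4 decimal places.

0.1024

Kv0 = (5.00000, 2.00000, 23.00000); divide by 23.00000 → v1 = (0.21739, 0.08696, 1.00000)
Kv1 = (1.30435, 0.73913, 7.21739); divide by 7.21739 → v2 = (0.18072, 0.10241, 1.00000)
Requested entry of v2: 17/166 = 0.1024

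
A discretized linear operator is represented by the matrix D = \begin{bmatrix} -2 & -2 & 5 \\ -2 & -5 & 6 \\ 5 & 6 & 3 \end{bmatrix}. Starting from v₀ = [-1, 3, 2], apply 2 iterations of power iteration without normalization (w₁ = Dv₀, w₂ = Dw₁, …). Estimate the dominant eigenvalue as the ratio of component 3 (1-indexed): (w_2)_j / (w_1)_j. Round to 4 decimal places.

w1 = Dv₀ = ((-2)·(-1) + (-2)·3 + 5·2; (-2)·(-1) + (-5)·3 + 6·2; 5·(-1) + 6·3 + 3·2) = (6, -1, 19)
w2 = Dw1 = ((-2)·6 + (-2)·(-1) + 5·19; (-2)·6 + (-5)·(-1) + 6·19; 5·6 + 6·(-1) + 3·19) = (85, 107, 81)
Ratio at component: 81 / 19 = 4.2632

4.2632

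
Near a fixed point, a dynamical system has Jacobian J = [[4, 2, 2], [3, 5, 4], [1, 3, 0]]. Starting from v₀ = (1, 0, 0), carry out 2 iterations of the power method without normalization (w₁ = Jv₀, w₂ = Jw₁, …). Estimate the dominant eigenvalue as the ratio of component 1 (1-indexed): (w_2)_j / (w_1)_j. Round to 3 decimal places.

6.000

w1 = Jv₀ = (4·1 + 2·0 + 2·0; 3·1 + 5·0 + 4·0; 1·1 + 3·0 + 0·0) = (4, 3, 1)
w2 = Jw1 = (4·4 + 2·3 + 2·1; 3·4 + 5·3 + 4·1; 1·4 + 3·3 + 0·1) = (24, 31, 13)
Ratio at component: 24 / 4 = 6.000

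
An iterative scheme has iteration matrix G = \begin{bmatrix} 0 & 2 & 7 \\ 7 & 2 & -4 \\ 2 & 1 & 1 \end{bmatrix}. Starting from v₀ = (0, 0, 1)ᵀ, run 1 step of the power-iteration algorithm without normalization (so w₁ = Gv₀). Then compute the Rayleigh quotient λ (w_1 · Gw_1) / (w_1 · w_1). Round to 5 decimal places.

w1 = Gv₀ = (0·0 + 2·0 + 7·1; 7·0 + 2·0 + (-4)·1; 2·0 + 1·0 + 1·1) = (7, -4, 1)
Gw1 = (-1, 37, 11)
w1·Gw1 = 7·(-1) + (-4)·37 + 1·11 = -144; w1·w1 = 7·7 + (-4)·(-4) + 1·1 = 66
λ ≈ -144/66 = -2.18182

λ ≈ -2.18182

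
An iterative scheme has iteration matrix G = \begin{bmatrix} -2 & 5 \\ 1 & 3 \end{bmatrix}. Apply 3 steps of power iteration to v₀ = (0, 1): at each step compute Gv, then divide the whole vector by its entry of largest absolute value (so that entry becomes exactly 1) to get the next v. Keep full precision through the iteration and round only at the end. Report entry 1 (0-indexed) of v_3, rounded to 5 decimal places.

0.78333

Gv0 = (5.000000, 3.000000); divide by 5.000000 → v1 = (1.000000, 0.600000)
Gv1 = (1.000000, 2.800000); divide by 2.800000 → v2 = (0.357143, 1.000000)
Gv2 = (4.285714, 3.357143); divide by 4.285714 → v3 = (1.000000, 0.783333)
Requested entry of v3: 47/60 = 0.78333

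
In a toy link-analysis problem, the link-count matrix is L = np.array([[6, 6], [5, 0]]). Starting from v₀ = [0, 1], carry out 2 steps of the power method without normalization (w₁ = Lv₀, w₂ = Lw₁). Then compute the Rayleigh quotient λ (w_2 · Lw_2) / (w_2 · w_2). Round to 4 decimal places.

w1 = Lv₀ = (6, 0)
w2 = Lw1 = (36, 30)
Lw2 = (396, 180)
w2·Lw2 = 36·396 + 30·180 = 19656; w2·w2 = 36·36 + 30·30 = 2196
λ ≈ 19656/2196 = 8.9508

8.9508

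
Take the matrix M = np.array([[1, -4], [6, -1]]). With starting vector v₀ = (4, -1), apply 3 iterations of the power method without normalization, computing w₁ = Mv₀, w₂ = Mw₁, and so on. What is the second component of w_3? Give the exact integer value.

w1 = Mv₀ = (1·4 + (-4)·(-1); 6·4 + (-1)·(-1)) = (8, 25)
w2 = Mw1 = (1·8 + (-4)·25; 6·8 + (-1)·25) = (-92, 23)
w3 = Mw2 = (-184, -575)
The requested component of w3 is -575.

-575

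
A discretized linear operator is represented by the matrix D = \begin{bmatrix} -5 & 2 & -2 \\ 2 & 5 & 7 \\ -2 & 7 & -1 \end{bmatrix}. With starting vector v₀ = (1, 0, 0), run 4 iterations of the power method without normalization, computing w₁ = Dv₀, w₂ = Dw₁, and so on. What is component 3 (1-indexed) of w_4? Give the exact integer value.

w1 = Dv₀ = ((-5)·1 + 2·0 + (-2)·0; 2·1 + 5·0 + 7·0; (-2)·1 + 7·0 + (-1)·0) = (-5, 2, -2)
w2 = Dw1 = ((-5)·(-5) + 2·2 + (-2)·(-2); 2·(-5) + 5·2 + 7·(-2); (-2)·(-5) + 7·2 + (-1)·(-2)) = (33, -14, 26)
w3 = Dw2 = (-245, 178, -190)
w4 = Dw3 = (1961, -930, 1926)
The requested component of w4 is 1926.

1926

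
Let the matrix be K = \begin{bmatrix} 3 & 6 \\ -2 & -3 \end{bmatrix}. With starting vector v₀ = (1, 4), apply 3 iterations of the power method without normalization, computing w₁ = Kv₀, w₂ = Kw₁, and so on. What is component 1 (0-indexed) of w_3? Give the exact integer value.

w1 = Kv₀ = (3·1 + 6·4; (-2)·1 + (-3)·4) = (27, -14)
w2 = Kw1 = (3·27 + 6·(-14); (-2)·27 + (-3)·(-14)) = (-3, -12)
w3 = Kw2 = (-81, 42)
The requested component of w3 is 42.

42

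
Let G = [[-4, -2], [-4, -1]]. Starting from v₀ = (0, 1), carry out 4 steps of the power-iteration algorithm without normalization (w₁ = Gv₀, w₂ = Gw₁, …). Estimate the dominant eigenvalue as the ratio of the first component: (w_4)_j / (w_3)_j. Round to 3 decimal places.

-5.690

w1 = Gv₀ = (-2, -1)
w2 = Gw1 = (10, 9)
w3 = Gw2 = (-58, -49)
w4 = Gw3 = (330, 281)
Ratio at component: 330 / -58 = -5.690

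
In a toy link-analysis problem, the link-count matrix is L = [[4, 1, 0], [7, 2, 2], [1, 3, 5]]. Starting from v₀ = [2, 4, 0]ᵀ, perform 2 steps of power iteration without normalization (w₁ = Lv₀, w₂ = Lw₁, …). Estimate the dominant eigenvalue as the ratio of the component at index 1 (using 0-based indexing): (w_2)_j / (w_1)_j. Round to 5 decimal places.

w1 = Lv₀ = (12, 22, 14)
w2 = Lw1 = (70, 156, 148)
Ratio at component: 156 / 22 = 7.09091

7.09091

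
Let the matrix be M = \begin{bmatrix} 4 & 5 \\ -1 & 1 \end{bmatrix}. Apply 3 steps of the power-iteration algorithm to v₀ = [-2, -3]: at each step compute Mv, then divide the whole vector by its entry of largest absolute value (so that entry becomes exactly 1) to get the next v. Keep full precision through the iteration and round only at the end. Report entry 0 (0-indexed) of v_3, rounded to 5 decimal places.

1.00000

Mv0 = (-23.000000, -1.000000); divide by -23.000000 → v1 = (1.000000, 0.043478)
Mv1 = (4.217391, -0.956522); divide by 4.217391 → v2 = (1.000000, -0.226804)
Mv2 = (2.865979, -1.226804); divide by 2.865979 → v3 = (1.000000, -0.428058)
Requested entry of v3: -278/-278 = 1.00000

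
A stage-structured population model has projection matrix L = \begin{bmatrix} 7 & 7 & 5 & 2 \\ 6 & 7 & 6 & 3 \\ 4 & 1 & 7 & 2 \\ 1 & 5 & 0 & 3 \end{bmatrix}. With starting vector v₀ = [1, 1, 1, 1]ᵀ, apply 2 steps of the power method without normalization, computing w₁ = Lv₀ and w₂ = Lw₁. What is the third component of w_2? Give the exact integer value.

w1 = Lv₀ = (7·1 + 7·1 + 5·1 + 2·1; 6·1 + 7·1 + 6·1 + 3·1; 4·1 + 1·1 + 7·1 + 2·1; 1·1 + 5·1 + 0·1 + 3·1) = (21, 22, 14, 9)
w2 = Lw1 = (7·21 + 7·22 + 5·14 + 2·9; 6·21 + 7·22 + 6·14 + 3·9; 4·21 + 1·22 + 7·14 + 2·9; 1·21 + 5·22 + 0·14 + 3·9) = (389, 391, 222, 158)
The requested component of w2 is 222.

222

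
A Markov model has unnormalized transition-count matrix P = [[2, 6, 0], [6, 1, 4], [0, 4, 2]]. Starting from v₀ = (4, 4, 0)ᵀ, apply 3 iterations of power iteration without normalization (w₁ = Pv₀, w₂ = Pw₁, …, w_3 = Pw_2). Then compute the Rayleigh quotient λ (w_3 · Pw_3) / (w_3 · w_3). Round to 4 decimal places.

8.7097

w1 = Pv₀ = (2·4 + 6·4 + 0·0; 6·4 + 1·4 + 4·0; 0·4 + 4·4 + 2·0) = (32, 28, 16)
w2 = Pw1 = (2·32 + 6·28 + 0·16; 6·32 + 1·28 + 4·16; 0·32 + 4·28 + 2·16) = (232, 284, 144)
w3 = Pw2 = (2168, 2252, 1424)
Pw3 = (17848, 20956, 11856)
w3·Pw3 = 2168·17848 + 2252·20956 + 1424·11856 = 102770320; w3·w3 = 2168·2168 + 2252·2252 + 1424·1424 = 11799504
λ ≈ 102770320/11799504 = 8.7097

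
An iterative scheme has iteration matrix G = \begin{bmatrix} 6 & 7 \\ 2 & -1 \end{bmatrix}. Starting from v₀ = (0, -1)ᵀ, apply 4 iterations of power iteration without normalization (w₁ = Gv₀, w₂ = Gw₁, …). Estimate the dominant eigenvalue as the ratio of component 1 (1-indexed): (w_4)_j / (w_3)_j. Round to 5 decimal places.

w1 = Gv₀ = (6·0 + 7·(-1); 2·0 + (-1)·(-1)) = (-7, 1)
w2 = Gw1 = (6·(-7) + 7·1; 2·(-7) + (-1)·1) = (-35, -15)
w3 = Gw2 = (-315, -55)
w4 = Gw3 = (-2275, -575)
Ratio at component: -2275 / -315 = 7.22222

7.22222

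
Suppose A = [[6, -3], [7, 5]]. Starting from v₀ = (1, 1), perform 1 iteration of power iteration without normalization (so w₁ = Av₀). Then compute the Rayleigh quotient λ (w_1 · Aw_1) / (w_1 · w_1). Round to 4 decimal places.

w1 = Av₀ = (3, 12)
Aw1 = (-18, 81)
w1·Aw1 = 3·(-18) + 12·81 = 918; w1·w1 = 3·3 + 12·12 = 153
λ ≈ 918/153 = 6.0000

6.0000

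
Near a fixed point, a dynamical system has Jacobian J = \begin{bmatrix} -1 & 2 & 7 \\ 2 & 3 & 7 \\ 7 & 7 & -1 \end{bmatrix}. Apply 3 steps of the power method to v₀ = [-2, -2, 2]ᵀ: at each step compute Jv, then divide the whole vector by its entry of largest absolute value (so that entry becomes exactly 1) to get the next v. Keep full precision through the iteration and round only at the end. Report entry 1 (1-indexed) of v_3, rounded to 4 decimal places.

-0.3009

Jv0 = (12.00000, 4.00000, -30.00000); divide by -30.00000 → v1 = (-0.40000, -0.13333, 1.00000)
Jv1 = (7.13333, 5.80000, -4.73333); divide by 7.13333 → v2 = (1.00000, 0.81308, -0.66355)
Jv2 = (-4.01869, -0.20561, 13.35514); divide by 13.35514 → v3 = (-0.30091, -0.01540, 1.00000)
Requested entry of v3: 860/-2858 = -0.3009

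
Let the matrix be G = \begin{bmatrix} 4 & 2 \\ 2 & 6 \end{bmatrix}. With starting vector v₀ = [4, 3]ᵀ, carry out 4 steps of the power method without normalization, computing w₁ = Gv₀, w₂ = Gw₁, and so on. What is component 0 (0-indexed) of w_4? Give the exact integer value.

6800

w1 = Gv₀ = (4·4 + 2·3; 2·4 + 6·3) = (22, 26)
w2 = Gw1 = (4·22 + 2·26; 2·22 + 6·26) = (140, 200)
w3 = Gw2 = (960, 1480)
w4 = Gw3 = (6800, 10800)
The requested component of w4 is 6800.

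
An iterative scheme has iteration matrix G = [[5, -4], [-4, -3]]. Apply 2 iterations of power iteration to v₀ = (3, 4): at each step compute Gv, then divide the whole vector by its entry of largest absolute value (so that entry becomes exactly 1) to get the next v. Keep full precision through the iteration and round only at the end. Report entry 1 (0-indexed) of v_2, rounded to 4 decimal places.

0.8352

Gv0 = (-1.00000, -24.00000); divide by -24.00000 → v1 = (0.04167, 1.00000)
Gv1 = (-3.79167, -3.16667); divide by -3.79167 → v2 = (1.00000, 0.83516)
Requested entry of v2: 76/91 = 0.8352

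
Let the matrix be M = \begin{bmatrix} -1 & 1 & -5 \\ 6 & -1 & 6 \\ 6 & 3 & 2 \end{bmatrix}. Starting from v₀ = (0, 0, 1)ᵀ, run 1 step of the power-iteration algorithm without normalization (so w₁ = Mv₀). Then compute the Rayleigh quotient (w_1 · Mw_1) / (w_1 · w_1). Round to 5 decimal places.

w1 = Mv₀ = ((-1)·0 + 1·0 + (-5)·1; 6·0 + (-1)·0 + 6·1; 6·0 + 3·0 + 2·1) = (-5, 6, 2)
Mw1 = (1, -24, -8)
w1·Mw1 = (-5)·1 + 6·(-24) + 2·(-8) = -165; w1·w1 = (-5)·(-5) + 6·6 + 2·2 = 65
λ ≈ -165/65 = -2.53846

λ ≈ -2.53846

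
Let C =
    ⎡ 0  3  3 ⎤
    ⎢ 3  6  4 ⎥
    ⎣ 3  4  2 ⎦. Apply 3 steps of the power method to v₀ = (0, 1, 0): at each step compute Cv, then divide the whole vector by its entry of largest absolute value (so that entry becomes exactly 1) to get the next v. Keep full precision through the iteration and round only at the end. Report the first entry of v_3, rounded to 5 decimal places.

Cv0 = (3.000000, 6.000000, 4.000000); divide by 6.000000 → v1 = (0.500000, 1.000000, 0.666667)
Cv1 = (5.000000, 10.166667, 6.833333); divide by 10.166667 → v2 = (0.491803, 1.000000, 0.672131)
Cv2 = (5.016393, 10.163934, 6.819672); divide by 10.163934 → v3 = (0.493548, 1.000000, 0.670968)
Requested entry of v3: 306/620 = 0.49355

0.49355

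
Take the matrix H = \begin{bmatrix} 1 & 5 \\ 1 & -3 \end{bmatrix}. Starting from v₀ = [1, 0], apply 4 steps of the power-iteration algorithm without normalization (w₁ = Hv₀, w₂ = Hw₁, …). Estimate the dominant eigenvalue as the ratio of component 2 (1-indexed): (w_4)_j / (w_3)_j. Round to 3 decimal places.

w1 = Hv₀ = (1·1 + 5·0; 1·1 + (-3)·0) = (1, 1)
w2 = Hw1 = (1·1 + 5·1; 1·1 + (-3)·1) = (6, -2)
w3 = Hw2 = (-4, 12)
w4 = Hw3 = (56, -40)
Ratio at component: -40 / 12 = -3.333

λ ≈ -3.333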